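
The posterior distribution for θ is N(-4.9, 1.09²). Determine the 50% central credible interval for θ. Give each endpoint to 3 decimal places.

[-5.635, -4.165]

The posterior is symmetric, so the 50% equal-tailed interval is θ = -4.9 ± z·1.09 with z = 0.674.
Half-width: 0.674 × 1.09 = 0.735.
-4.9 − 0.735 = -5.635; -4.9 + 0.735 = -4.165.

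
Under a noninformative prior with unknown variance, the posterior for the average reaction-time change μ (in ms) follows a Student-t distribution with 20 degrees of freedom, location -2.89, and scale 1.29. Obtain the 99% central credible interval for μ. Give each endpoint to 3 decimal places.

[-6.560, 0.780]

The t_20 distribution is symmetric; the 99% interval is -2.89 ± t·1.29 with t_{0.995,20} = 2.845.
Half-width: 2.845 × 1.29 = 3.670.
-2.89 − 3.670 = -6.560; -2.89 + 3.670 = 0.780.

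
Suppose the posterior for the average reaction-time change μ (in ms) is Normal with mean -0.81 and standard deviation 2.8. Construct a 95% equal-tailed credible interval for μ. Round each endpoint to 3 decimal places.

[-6.298, 4.678]

The posterior is symmetric, so the 95% equal-tailed interval is μ = -0.81 ± z·2.8 with z = 1.960.
Half-width: 1.960 × 2.8 = 5.488.
-0.81 − 5.488 = -6.298; -0.81 + 5.488 = 4.678.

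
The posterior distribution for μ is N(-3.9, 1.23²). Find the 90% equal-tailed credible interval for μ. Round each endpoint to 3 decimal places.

The posterior is symmetric, so the 90% equal-tailed interval is μ = -3.9 ± z·1.23 with z = 1.645.
Half-width: 1.645 × 1.23 = 2.023.
-3.9 − 2.023 = -5.923; -3.9 + 2.023 = -1.877.

[-5.923, -1.877]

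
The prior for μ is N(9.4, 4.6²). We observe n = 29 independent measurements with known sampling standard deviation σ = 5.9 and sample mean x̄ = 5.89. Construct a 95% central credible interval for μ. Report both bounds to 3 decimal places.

Posterior precision = 1/4.6² + 29/5.9² = 0.0473 + 0.8331 = 0.8804, so posterior SD = 1.0658.
Posterior mean = (9.4/4.6² + 29·5.89/5.9²) / 0.8804 = 6.0784.
Interval: 6.0784 ± 1.960 × 1.0658 → [3.990, 8.167].

[3.990, 8.167]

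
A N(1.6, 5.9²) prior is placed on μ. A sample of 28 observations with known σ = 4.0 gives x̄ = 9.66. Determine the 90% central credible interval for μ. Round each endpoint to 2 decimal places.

Posterior precision = 1/5.9² + 28/4.0² = 0.0287 + 1.7500 = 1.7787, so posterior SD = 0.7498.
Posterior mean = (1.6/5.9² + 28·9.66/4.0²) / 1.7787 = 9.5298.
Interval: 9.5298 ± 1.645 × 0.7498 → [8.30, 10.76].

[8.30, 10.76]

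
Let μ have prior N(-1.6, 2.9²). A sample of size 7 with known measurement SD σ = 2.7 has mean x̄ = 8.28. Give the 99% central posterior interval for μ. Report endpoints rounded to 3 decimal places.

Posterior precision = 1/2.9² + 7/2.7² = 0.1189 + 0.9602 = 1.0791, so posterior SD = 0.9626.
Posterior mean = (-1.6/2.9² + 7·8.28/2.7²) / 1.0791 = 7.1913.
Interval: 7.1913 ± 2.576 × 0.9626 → [4.712, 9.671].

[4.712, 9.671]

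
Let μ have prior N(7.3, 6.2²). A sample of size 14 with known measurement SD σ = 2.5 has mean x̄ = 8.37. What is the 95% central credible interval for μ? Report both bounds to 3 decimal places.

Posterior precision = 1/6.2² + 14/2.5² = 0.0260 + 2.2400 = 2.2660, so posterior SD = 0.6643.
Posterior mean = (7.3/6.2² + 14·8.37/2.5²) / 2.2660 = 8.3577.
Interval: 8.3577 ± 1.960 × 0.6643 → [7.056, 9.660].

[7.056, 9.660]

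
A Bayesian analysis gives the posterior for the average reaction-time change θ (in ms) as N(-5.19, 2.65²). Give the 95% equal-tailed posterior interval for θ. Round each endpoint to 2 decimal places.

The posterior is symmetric, so the 95% equal-tailed interval is θ = -5.19 ± z·2.65 with z = 1.960.
Half-width: 1.960 × 2.65 = 5.19.
-5.19 − 5.19 = -10.38; -5.19 + 5.19 = 0.00.

[-10.38, 0.00]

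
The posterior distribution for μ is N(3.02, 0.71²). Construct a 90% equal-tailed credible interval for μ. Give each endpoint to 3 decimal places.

[1.852, 4.188]

The posterior is symmetric, so the 90% equal-tailed interval is μ = 3.02 ± z·0.71 with z = 1.645.
Half-width: 1.645 × 0.71 = 1.168.
3.02 − 1.168 = 1.852; 3.02 + 1.168 = 4.188.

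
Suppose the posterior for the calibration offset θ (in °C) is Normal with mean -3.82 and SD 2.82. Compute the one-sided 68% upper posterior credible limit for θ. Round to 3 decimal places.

-2.501

Need U with P(θ ≤ U) = 0.68: U = -3.82 + z_{0.32}·2.82.
z = 0.468; U = -3.82 + 0.468 × 2.82 = -2.501.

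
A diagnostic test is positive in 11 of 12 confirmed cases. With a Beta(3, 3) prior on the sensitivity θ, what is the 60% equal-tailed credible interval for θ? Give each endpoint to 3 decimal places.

Posterior: Beta(3+11, 3+1) = Beta(14, 4).
Equal-tailed 60% interval: the 0.2 and 0.8 quantiles of Beta(14, 4).
Posterior mean ≈ 0.778, SD ≈ 0.095; a Normal approximation gives roughly [0.698, 0.858].
Exact: F⁻¹(0.2) = 0.699; F⁻¹(0.8) = 0.862.

[0.699, 0.862]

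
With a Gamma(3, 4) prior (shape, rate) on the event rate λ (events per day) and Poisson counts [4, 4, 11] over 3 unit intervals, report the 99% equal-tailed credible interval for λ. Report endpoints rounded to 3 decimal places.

[1.685, 5.135]

Posterior: Gamma(3+19, 4+3) = Gamma(22, 7) (shape, rate).
Equal-tailed 99% interval: Gamma(22, 7) quantiles at 0.005 and 0.995.
Posterior mean ≈ 3.143, SD ≈ 0.670; a Normal approximation gives roughly [1.417, 4.869].
Exact: lower = 1.685; upper = 5.135.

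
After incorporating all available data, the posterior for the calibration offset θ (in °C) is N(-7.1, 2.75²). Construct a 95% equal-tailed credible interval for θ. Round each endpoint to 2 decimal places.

The posterior is symmetric, so the 95% equal-tailed interval is θ = -7.1 ± z·2.75 with z = 1.960.
Half-width: 1.960 × 2.75 = 5.39.
-7.1 − 5.39 = -12.49; -7.1 + 5.39 = -1.71.

[-12.49, -1.71]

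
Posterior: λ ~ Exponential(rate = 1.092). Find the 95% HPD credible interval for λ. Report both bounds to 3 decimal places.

The exponential density is strictly decreasing on [0, ∞), so the HPD interval is anchored at 0: [0, q] with P(λ ≤ q) = 0.95.
q = −ln(1 − 0.95) / 1.092 = 2.9957 / 1.092 = 2.743.

[0.000, 2.743]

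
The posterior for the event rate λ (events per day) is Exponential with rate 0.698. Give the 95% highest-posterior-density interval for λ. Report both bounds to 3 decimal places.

[0.000, 4.292]

The exponential density is strictly decreasing on [0, ∞), so the HPD interval is anchored at 0: [0, q] with P(λ ≤ q) = 0.95.
q = −ln(1 − 0.95) / 0.698 = 2.9957 / 0.698 = 4.292.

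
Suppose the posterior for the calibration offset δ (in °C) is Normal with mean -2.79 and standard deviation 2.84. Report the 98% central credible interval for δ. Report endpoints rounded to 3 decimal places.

The posterior is symmetric, so the 98% equal-tailed interval is δ = -2.79 ± z·2.84 with z = 2.326.
Half-width: 2.326 × 2.84 = 6.607.
-2.79 − 6.607 = -9.397; -2.79 + 6.607 = 3.817.

[-9.397, 3.817]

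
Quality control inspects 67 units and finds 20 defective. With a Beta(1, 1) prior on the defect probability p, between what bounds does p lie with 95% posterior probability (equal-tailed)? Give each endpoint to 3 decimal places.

Posterior: Beta(1+20, 1+47) = Beta(21, 48).
Equal-tailed 95% interval: the 0.025 and 0.975 quantiles of Beta(21, 48).
Posterior mean ≈ 0.304, SD ≈ 0.055; a Normal approximation gives roughly [0.197, 0.412].
Exact: F⁻¹(0.025) = 0.202; F⁻¹(0.975) = 0.417.

[0.202, 0.417]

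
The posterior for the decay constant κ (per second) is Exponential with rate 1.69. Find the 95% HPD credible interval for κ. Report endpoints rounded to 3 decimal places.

The exponential density is strictly decreasing on [0, ∞), so the HPD interval is anchored at 0: [0, q] with P(κ ≤ q) = 0.95.
q = −ln(1 − 0.95) / 1.69 = 2.9957 / 1.69 = 1.773.

[0.000, 1.773]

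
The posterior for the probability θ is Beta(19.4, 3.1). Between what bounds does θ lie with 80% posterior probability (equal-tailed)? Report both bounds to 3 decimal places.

[0.765, 0.945]

Posterior: Beta(19.4, 3.1).
Equal-tailed 80% interval: the 0.1 and 0.9 quantiles of Beta(19.4, 3.1).
Posterior mean ≈ 0.862, SD ≈ 0.071; a Normal approximation gives roughly [0.771, 0.953].
Exact: F⁻¹(0.1) = 0.765; F⁻¹(0.9) = 0.945.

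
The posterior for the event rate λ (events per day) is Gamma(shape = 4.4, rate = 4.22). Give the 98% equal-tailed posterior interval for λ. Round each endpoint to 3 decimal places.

[0.237, 2.530]

Posterior: Gamma(shape 4.4, rate 4.22).
Equal-tailed 98% interval: Gamma(4.4, 4.22) quantiles at 0.01 and 0.99.
Posterior mean ≈ 1.043, SD ≈ 0.497; a Normal approximation gives roughly [-0.114, 2.199].
Exact: lower = 0.237; upper = 2.530.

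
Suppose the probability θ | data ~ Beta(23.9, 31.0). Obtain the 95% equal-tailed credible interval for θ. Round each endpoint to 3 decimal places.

[0.308, 0.567]

Posterior: Beta(23.9, 31.0).
Equal-tailed 95% interval: the 0.025 and 0.975 quantiles of Beta(23.9, 31.0).
Posterior mean ≈ 0.435, SD ≈ 0.066; a Normal approximation gives roughly [0.305, 0.565].
Exact: F⁻¹(0.025) = 0.308; F⁻¹(0.975) = 0.567.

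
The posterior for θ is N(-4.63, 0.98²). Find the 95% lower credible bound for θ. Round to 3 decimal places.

-6.242

Need L with P(θ ≥ L) = 0.95: L = -4.63 − z_{0.05}·0.98.
z = 1.645; L = -4.63 − 1.645 × 0.98 = -6.242.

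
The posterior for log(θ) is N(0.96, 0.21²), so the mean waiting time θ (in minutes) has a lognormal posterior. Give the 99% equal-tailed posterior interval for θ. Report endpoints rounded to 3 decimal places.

[1.521, 4.486]

On the log scale the 99% interval is 0.96 ± 2.576 × 0.21 = [0.4191, 1.5009].
Exponentiate: [e^0.4191, e^1.5009] = [1.521, 4.486].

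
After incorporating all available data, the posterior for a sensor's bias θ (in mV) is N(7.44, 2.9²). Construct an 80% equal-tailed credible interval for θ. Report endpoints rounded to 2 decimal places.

[3.72, 11.16]

The posterior is symmetric, so the 80% equal-tailed interval is θ = 7.44 ± z·2.9 with z = 1.282.
Half-width: 1.282 × 2.9 = 3.72.
7.44 − 3.72 = 3.72; 7.44 + 3.72 = 11.16.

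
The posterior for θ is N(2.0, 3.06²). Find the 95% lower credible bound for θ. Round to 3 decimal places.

Need L with P(θ ≥ L) = 0.95: L = 2.0 − z_{0.05}·3.06.
z = 1.645; L = 2.0 − 1.645 × 3.06 = -3.033.

-3.033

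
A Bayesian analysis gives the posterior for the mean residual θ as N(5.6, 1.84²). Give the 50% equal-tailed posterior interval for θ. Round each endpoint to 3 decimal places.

The posterior is symmetric, so the 50% equal-tailed interval is θ = 5.6 ± z·1.84 with z = 0.674.
Half-width: 0.674 × 1.84 = 1.241.
5.6 − 1.241 = 4.359; 5.6 + 1.241 = 6.841.

[4.359, 6.841]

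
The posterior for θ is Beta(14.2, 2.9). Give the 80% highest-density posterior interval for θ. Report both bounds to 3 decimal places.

[0.743, 0.955]

The posterior is unimodal and skewed, so the HPD interval has equal density at both endpoints and is the shortest 80% interval.
Solving f(0.743) = f(0.955) with F(0.955) − F(0.743) = 0.80 gives [0.743, 0.955].
For comparison, the equal-tailed interval is [0.710, 0.933]; the HPD is narrower and shifted toward the mode.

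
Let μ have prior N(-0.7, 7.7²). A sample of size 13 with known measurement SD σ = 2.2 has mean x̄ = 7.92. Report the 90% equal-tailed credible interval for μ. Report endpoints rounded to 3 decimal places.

Posterior precision = 1/7.7² + 13/2.2² = 0.0169 + 2.6860 = 2.7028, so posterior SD = 0.6083.
Posterior mean = (-0.7/7.7² + 13·7.92/2.2²) / 2.7028 = 7.8662.
Interval: 7.8662 ± 1.645 × 0.6083 → [6.866, 8.867].

[6.866, 8.867]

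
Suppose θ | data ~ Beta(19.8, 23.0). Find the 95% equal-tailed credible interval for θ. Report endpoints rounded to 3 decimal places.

Posterior: Beta(19.8, 23.0).
Equal-tailed 95% interval: the 0.025 and 0.975 quantiles of Beta(19.8, 23.0).
Posterior mean ≈ 0.463, SD ≈ 0.075; a Normal approximation gives roughly [0.315, 0.610].
Exact: F⁻¹(0.025) = 0.317; F⁻¹(0.975) = 0.611.

[0.317, 0.611]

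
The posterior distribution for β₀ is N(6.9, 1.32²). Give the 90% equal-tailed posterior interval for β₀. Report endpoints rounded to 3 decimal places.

The posterior is symmetric, so the 90% equal-tailed interval is β₀ = 6.9 ± z·1.32 with z = 1.645.
Half-width: 1.645 × 1.32 = 2.171.
6.9 − 2.171 = 4.729; 6.9 + 2.171 = 9.071.

[4.729, 9.071]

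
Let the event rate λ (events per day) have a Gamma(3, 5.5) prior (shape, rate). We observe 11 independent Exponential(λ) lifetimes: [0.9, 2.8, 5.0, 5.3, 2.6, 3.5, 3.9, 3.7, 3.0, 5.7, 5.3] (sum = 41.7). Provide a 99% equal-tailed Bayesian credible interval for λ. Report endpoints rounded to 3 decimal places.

Posterior: Gamma(3+11, 5.5+41.7) = Gamma(14, 47.2) (shape, rate).
Equal-tailed 99% interval: Gamma(14, 47.2) quantiles at 0.005 and 0.995.
Posterior mean ≈ 0.297, SD ≈ 0.079; a Normal approximation gives roughly [0.092, 0.501].
Exact: lower = 0.132; upper = 0.540.

[0.132, 0.540]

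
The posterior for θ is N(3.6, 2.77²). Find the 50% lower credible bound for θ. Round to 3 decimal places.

3.600

Need L with P(θ ≥ L) = 0.50: L = 3.6 − z_{0.5}·2.77.
z = 0.000; L = 3.6 − 0.000 × 2.77 = 3.600.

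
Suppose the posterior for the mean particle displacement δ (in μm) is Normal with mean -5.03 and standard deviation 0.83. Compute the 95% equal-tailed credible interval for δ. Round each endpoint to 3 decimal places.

[-6.657, -3.403]

The posterior is symmetric, so the 95% equal-tailed interval is δ = -5.03 ± z·0.83 with z = 1.960.
Half-width: 1.960 × 0.83 = 1.627.
-5.03 − 1.627 = -6.657; -5.03 + 1.627 = -3.403.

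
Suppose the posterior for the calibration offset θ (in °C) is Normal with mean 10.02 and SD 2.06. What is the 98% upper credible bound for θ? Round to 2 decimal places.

14.25

Need U with P(θ ≤ U) = 0.98: U = 10.02 + z_{0.02}·2.06.
z = 2.054; U = 10.02 + 2.054 × 2.06 = 14.25.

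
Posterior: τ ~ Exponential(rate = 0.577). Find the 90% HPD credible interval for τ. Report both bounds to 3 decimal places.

[0.000, 3.991]

The exponential density is strictly decreasing on [0, ∞), so the HPD interval is anchored at 0: [0, q] with P(τ ≤ q) = 0.90.
q = −ln(1 − 0.90) / 0.577 = 2.3026 / 0.577 = 3.991.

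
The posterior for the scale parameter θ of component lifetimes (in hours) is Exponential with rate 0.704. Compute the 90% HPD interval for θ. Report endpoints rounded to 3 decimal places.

The exponential density is strictly decreasing on [0, ∞), so the HPD interval is anchored at 0: [0, q] with P(θ ≤ q) = 0.90.
q = −ln(1 − 0.90) / 0.704 = 2.3026 / 0.704 = 3.271.

[0.000, 3.271]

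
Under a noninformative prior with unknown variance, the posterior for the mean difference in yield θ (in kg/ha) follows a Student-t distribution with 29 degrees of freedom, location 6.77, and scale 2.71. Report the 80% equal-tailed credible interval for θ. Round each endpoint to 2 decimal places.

[3.22, 10.32]

The t_29 distribution is symmetric; the 80% interval is 6.77 ± t·2.71 with t_{0.9,29} = 1.311.
Half-width: 1.311 × 2.71 = 3.55.
6.77 − 3.55 = 3.22; 6.77 + 3.55 = 10.32.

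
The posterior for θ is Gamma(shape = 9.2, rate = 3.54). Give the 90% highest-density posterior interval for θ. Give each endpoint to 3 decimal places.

[1.219, 3.932]

The posterior is unimodal and skewed, so the HPD interval has equal density at both endpoints and is the shortest 90% interval.
Solving f(1.219) = f(3.932) with F(3.932) − F(1.219) = 0.90 gives [1.219, 3.932].
For comparison, the equal-tailed interval is [1.367, 4.150]; the HPD is narrower and shifted toward the mode.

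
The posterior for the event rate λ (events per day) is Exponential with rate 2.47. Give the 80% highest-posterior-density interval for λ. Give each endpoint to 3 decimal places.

The exponential density is strictly decreasing on [0, ∞), so the HPD interval is anchored at 0: [0, q] with P(λ ≤ q) = 0.80.
q = −ln(1 − 0.80) / 2.47 = 1.6094 / 2.47 = 0.652.

[0.000, 0.652]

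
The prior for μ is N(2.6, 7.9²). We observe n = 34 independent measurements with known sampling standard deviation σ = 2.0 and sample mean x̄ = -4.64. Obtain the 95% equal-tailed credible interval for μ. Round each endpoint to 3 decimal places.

[-5.298, -3.955]

Posterior precision = 1/7.9² + 34/2.0² = 0.0160 + 8.5000 = 8.5160, so posterior SD = 0.3427.
Posterior mean = (2.6/7.9² + 34·-4.64/2.0²) / 8.5160 = -4.6264.
Interval: -4.6264 ± 1.960 × 0.3427 → [-5.298, -3.955].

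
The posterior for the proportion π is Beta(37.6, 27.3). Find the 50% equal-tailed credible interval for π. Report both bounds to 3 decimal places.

[0.538, 0.621]

Posterior: Beta(37.6, 27.3).
Equal-tailed 50% interval: the 0.25 and 0.75 quantiles of Beta(37.6, 27.3).
Posterior mean ≈ 0.579, SD ≈ 0.061; a Normal approximation gives roughly [0.538, 0.620].
Exact: F⁻¹(0.25) = 0.538; F⁻¹(0.75) = 0.621.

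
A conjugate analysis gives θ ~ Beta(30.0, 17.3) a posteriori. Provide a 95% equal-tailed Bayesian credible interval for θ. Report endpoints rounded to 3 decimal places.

[0.494, 0.764]

Posterior: Beta(30.0, 17.3).
Equal-tailed 95% interval: the 0.025 and 0.975 quantiles of Beta(30.0, 17.3).
Posterior mean ≈ 0.634, SD ≈ 0.069; a Normal approximation gives roughly [0.498, 0.770].
Exact: F⁻¹(0.025) = 0.494; F⁻¹(0.975) = 0.764.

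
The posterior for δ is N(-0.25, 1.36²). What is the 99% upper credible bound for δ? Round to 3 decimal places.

2.914

Need U with P(δ ≤ U) = 0.99: U = -0.25 + z_{0.01}·1.36.
z = 2.326; U = -0.25 + 2.326 × 1.36 = 2.914.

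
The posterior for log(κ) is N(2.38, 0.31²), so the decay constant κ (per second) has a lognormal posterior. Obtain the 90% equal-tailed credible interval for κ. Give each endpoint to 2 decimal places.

On the log scale the 90% interval is 2.38 ± 1.645 × 0.31 = [1.8701, 2.8899].
Exponentiate: [e^1.8701, e^2.8899] = [6.49, 17.99].

[6.49, 17.99]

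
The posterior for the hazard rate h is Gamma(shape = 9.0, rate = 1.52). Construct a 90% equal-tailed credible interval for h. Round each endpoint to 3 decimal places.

Posterior: Gamma(shape 9.0, rate 1.52).
Equal-tailed 90% interval: Gamma(9.0, 1.52) quantiles at 0.05 and 0.95.
Posterior mean ≈ 5.921, SD ≈ 1.974; a Normal approximation gives roughly [2.675, 9.167].
Exact: lower = 3.089; upper = 9.496.

[3.089, 9.496]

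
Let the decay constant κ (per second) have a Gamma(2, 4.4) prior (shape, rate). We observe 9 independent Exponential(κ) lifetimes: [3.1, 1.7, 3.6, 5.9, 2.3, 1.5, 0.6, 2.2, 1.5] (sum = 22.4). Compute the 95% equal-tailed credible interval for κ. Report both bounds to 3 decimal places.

[0.205, 0.686]

Posterior: Gamma(2+9, 4.4+22.4) = Gamma(11, 26.8) (shape, rate).
Equal-tailed 95% interval: Gamma(11, 26.8) quantiles at 0.025 and 0.975.
Posterior mean ≈ 0.410, SD ≈ 0.124; a Normal approximation gives roughly [0.168, 0.653].
Exact: lower = 0.205; upper = 0.686.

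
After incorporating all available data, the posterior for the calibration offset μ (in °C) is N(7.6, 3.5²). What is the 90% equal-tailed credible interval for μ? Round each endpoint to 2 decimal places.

The posterior is symmetric, so the 90% equal-tailed interval is μ = 7.6 ± z·3.5 with z = 1.645.
Half-width: 1.645 × 3.5 = 5.76.
7.6 − 5.76 = 1.84; 7.6 + 5.76 = 13.36.

[1.84, 13.36]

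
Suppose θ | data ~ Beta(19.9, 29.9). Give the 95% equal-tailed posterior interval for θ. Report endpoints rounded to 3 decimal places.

[0.269, 0.537]

Posterior: Beta(19.9, 29.9).
Equal-tailed 95% interval: the 0.025 and 0.975 quantiles of Beta(19.9, 29.9).
Posterior mean ≈ 0.400, SD ≈ 0.069; a Normal approximation gives roughly [0.265, 0.534].
Exact: F⁻¹(0.025) = 0.269; F⁻¹(0.975) = 0.537.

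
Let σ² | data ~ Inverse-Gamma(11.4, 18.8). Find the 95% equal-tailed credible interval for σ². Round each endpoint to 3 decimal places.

[0.994, 3.256]

Inverse-Gamma(11.4, 18.8) quantiles: F⁻¹(0.025) and F⁻¹(0.975).
Equivalently, 1/σ² ~ Gamma(11.4, rate = 18.8); invert its 0.975 and 0.025 quantiles.
Posterior mean ≈ 1.808, SD ≈ 0.590; a Normal approximation gives roughly [0.652, 2.963].
Exact: lower = 0.994; upper = 3.256.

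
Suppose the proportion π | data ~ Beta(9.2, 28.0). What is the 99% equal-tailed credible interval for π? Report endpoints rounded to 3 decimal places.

[0.097, 0.448]

Posterior: Beta(9.2, 28.0).
Equal-tailed 99% interval: the 0.005 and 0.995 quantiles of Beta(9.2, 28.0).
Posterior mean ≈ 0.247, SD ≈ 0.070; a Normal approximation gives roughly [0.068, 0.427].
Exact: F⁻¹(0.005) = 0.097; F⁻¹(0.995) = 0.448.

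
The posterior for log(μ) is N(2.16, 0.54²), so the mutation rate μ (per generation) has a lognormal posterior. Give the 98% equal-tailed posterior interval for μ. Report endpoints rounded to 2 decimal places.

[2.47, 30.45]

On the log scale the 98% interval is 2.16 ± 2.326 × 0.54 = [0.9038, 3.4162].
Exponentiate: [e^0.9038, e^3.4162] = [2.47, 30.45].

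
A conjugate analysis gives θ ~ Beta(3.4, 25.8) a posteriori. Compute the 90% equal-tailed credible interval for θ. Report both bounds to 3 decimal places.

Posterior: Beta(3.4, 25.8).
Equal-tailed 90% interval: the 0.05 and 0.95 quantiles of Beta(3.4, 25.8).
Posterior mean ≈ 0.116, SD ≈ 0.058; a Normal approximation gives roughly [0.020, 0.212].
Exact: F⁻¹(0.05) = 0.037; F⁻¹(0.95) = 0.225.

[0.037, 0.225]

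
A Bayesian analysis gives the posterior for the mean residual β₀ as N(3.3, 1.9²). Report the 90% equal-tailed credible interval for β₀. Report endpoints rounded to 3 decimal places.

The posterior is symmetric, so the 90% equal-tailed interval is β₀ = 3.3 ± z·1.9 with z = 1.645.
Half-width: 1.645 × 1.9 = 3.125.
3.3 − 3.125 = 0.175; 3.3 + 3.125 = 6.425.

[0.175, 6.425]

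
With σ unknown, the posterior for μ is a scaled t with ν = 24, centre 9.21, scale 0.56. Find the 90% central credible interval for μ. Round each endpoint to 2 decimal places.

The t_24 distribution is symmetric; the 90% interval is 9.21 ± t·0.56 with t_{0.95,24} = 1.711.
Half-width: 1.711 × 0.56 = 0.96.
9.21 − 0.96 = 8.25; 9.21 + 0.96 = 10.17.

[8.25, 10.17]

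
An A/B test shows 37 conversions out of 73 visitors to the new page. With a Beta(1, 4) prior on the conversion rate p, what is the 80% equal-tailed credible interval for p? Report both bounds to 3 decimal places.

[0.415, 0.560]

Posterior: Beta(1+37, 4+36) = Beta(38, 40).
Equal-tailed 80% interval: the 0.1 and 0.9 quantiles of Beta(38, 40).
Posterior mean ≈ 0.487, SD ≈ 0.056; a Normal approximation gives roughly [0.415, 0.559].
Exact: F⁻¹(0.1) = 0.415; F⁻¹(0.9) = 0.560.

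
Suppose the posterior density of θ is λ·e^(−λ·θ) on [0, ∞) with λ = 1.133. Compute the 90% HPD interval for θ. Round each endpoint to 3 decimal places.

The exponential density is strictly decreasing on [0, ∞), so the HPD interval is anchored at 0: [0, q] with P(θ ≤ q) = 0.90.
q = −ln(1 − 0.90) / 1.133 = 2.3026 / 1.133 = 2.032.

[0.000, 2.032]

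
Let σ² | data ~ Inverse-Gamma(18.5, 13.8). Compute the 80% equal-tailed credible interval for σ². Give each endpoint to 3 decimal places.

[0.571, 1.042]

Inverse-Gamma(18.5, 13.8) quantiles: F⁻¹(0.1) and F⁻¹(0.9).
Equivalently, 1/σ² ~ Gamma(18.5, rate = 13.8); invert its 0.9 and 0.1 quantiles.
Posterior mean ≈ 0.789, SD ≈ 0.194; a Normal approximation gives roughly [0.540, 1.037].
Exact: lower = 0.571; upper = 1.042.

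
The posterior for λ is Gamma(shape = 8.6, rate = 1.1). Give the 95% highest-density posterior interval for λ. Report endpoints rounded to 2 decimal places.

[3.05, 13.13]

The posterior is unimodal and skewed, so the HPD interval has equal density at both endpoints and is the shortest 95% interval.
Solving f(3.05) = f(13.13) with F(13.13) − F(3.05) = 0.95 gives [3.05, 13.13].
For comparison, the equal-tailed interval is [3.50, 13.84]; the HPD is narrower and shifted toward the mode.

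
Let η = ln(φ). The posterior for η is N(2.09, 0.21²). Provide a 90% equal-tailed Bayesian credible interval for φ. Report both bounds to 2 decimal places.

On the log scale the 90% interval is 2.09 ± 1.645 × 0.21 = [1.7446, 2.4354].
Exponentiate: [e^1.7446, e^2.4354] = [5.72, 11.42].

[5.72, 11.42]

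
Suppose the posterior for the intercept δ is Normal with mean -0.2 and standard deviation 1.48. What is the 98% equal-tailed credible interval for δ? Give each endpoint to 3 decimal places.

The posterior is symmetric, so the 98% equal-tailed interval is δ = -0.2 ± z·1.48 with z = 2.326.
Half-width: 2.326 × 1.48 = 3.443.
-0.2 − 3.443 = -3.643; -0.2 + 3.443 = 3.243.

[-3.643, 3.243]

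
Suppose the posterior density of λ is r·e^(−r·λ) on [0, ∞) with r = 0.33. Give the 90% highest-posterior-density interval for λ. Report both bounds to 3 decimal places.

[0.000, 6.978]

The exponential density is strictly decreasing on [0, ∞), so the HPD interval is anchored at 0: [0, q] with P(λ ≤ q) = 0.90.
q = −ln(1 − 0.90) / 0.33 = 2.3026 / 0.33 = 6.978.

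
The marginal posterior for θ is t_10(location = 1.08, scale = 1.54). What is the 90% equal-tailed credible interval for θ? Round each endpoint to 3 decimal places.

The t_10 distribution is symmetric; the 90% interval is 1.08 ± t·1.54 with t_{0.95,10} = 1.812.
Half-width: 1.812 × 1.54 = 2.791.
1.08 − 2.791 = -1.711; 1.08 + 2.791 = 3.871.

[-1.711, 3.871]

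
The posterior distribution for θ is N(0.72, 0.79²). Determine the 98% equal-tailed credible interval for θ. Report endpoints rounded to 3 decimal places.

The posterior is symmetric, so the 98% equal-tailed interval is θ = 0.72 ± z·0.79 with z = 2.326.
Half-width: 2.326 × 0.79 = 1.838.
0.72 − 1.838 = -1.118; 0.72 + 1.838 = 2.558.

[-1.118, 2.558]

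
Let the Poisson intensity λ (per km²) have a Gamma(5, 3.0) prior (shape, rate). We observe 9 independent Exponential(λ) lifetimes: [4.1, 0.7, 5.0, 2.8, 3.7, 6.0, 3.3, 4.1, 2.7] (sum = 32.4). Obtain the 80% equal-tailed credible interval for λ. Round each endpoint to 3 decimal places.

[0.268, 0.536]

Posterior: Gamma(5+9, 3.0+32.4) = Gamma(14, 35.4) (shape, rate).
Equal-tailed 80% interval: Gamma(14, 35.4) quantiles at 0.1 and 0.9.
Posterior mean ≈ 0.395, SD ≈ 0.106; a Normal approximation gives roughly [0.260, 0.531].
Exact: lower = 0.268; upper = 0.536.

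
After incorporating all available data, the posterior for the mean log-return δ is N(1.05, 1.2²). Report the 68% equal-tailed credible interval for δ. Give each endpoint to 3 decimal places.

The posterior is symmetric, so the 68% equal-tailed interval is δ = 1.05 ± z·1.2 with z = 0.994.
Half-width: 0.994 × 1.2 = 1.193.
1.05 − 1.193 = -0.143; 1.05 + 1.193 = 2.243.

[-0.143, 2.243]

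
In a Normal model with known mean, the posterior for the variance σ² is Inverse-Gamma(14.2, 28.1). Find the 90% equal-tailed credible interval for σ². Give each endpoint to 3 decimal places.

Inverse-Gamma(14.2, 28.1) quantiles: F⁻¹(0.05) and F⁻¹(0.95).
Equivalently, 1/σ² ~ Gamma(14.2, rate = 28.1); invert its 0.95 and 0.05 quantiles.
Posterior mean ≈ 2.129, SD ≈ 0.609; a Normal approximation gives roughly [1.126, 3.131].
Exact: lower = 1.344; upper = 3.260.

[1.344, 3.260]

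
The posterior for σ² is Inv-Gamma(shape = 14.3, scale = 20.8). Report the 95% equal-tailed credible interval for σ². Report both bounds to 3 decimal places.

[0.920, 2.641]

Inverse-Gamma(14.3, 20.8) quantiles: F⁻¹(0.025) and F⁻¹(0.975).
Equivalently, 1/σ² ~ Gamma(14.3, rate = 20.8); invert its 0.975 and 0.025 quantiles.
Posterior mean ≈ 1.564, SD ≈ 0.446; a Normal approximation gives roughly [0.690, 2.438].
Exact: lower = 0.920; upper = 2.641.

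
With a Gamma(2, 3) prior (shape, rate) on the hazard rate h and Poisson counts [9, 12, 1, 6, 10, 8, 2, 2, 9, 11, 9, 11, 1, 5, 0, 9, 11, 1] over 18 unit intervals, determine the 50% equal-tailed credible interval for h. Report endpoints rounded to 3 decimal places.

Posterior: Gamma(2+117, 3+18) = Gamma(119, 21) (shape, rate).
Equal-tailed 50% interval: Gamma(119, 21) quantiles at 0.25 and 0.75.
Posterior mean ≈ 5.667, SD ≈ 0.519; a Normal approximation gives roughly [5.316, 6.017].
Exact: lower = 5.308; upper = 6.008.

[5.308, 6.008]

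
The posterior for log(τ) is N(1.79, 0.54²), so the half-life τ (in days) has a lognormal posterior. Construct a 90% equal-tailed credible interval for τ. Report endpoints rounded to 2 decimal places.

[2.46, 14.56]

On the log scale the 90% interval is 1.79 ± 1.645 × 0.54 = [0.9018, 2.6782].
Exponentiate: [e^0.9018, e^2.6782] = [2.46, 14.56].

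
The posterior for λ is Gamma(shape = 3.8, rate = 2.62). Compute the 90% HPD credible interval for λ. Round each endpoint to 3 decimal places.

The posterior is unimodal and skewed, so the HPD interval has equal density at both endpoints and is the shortest 90% interval.
Solving f(0.317) = f(2.541) with F(2.541) − F(0.317) = 0.90 gives [0.317, 2.541].
For comparison, the equal-tailed interval is [0.478, 2.850]; the HPD is narrower and shifted toward the mode.

[0.317, 2.541]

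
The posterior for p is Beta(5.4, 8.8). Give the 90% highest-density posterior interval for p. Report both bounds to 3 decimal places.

The posterior is unimodal and skewed, so the HPD interval has equal density at both endpoints and is the shortest 90% interval.
Solving f(0.174) = f(0.582) with F(0.582) − F(0.174) = 0.90 gives [0.174, 0.582].
For comparison, the equal-tailed interval is [0.185, 0.595]; the HPD is narrower and shifted toward the mode.

[0.174, 0.582]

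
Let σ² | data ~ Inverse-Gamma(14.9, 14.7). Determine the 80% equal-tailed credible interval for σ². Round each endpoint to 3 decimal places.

[0.735, 1.439]

Inverse-Gamma(14.9, 14.7) quantiles: F⁻¹(0.1) and F⁻¹(0.9).
Equivalently, 1/σ² ~ Gamma(14.9, rate = 14.7); invert its 0.9 and 0.1 quantiles.
Posterior mean ≈ 1.058, SD ≈ 0.294; a Normal approximation gives roughly [0.680, 1.435].
Exact: lower = 0.735; upper = 1.439.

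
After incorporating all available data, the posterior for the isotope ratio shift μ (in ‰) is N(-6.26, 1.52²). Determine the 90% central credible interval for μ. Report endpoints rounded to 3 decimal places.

The posterior is symmetric, so the 90% equal-tailed interval is μ = -6.26 ± z·1.52 with z = 1.645.
Half-width: 1.645 × 1.52 = 2.500.
-6.26 − 2.500 = -8.760; -6.26 + 2.500 = -3.760.

[-8.760, -3.760]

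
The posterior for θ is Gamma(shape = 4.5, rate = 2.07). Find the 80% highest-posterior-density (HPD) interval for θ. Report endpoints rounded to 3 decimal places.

The posterior is unimodal and skewed, so the HPD interval has equal density at both endpoints and is the shortest 80% interval.
Solving f(0.765) = f(3.168) with F(3.168) − F(0.765) = 0.80 gives [0.765, 3.168].
For comparison, the equal-tailed interval is [1.007, 3.547]; the HPD is narrower and shifted toward the mode.

[0.765, 3.168]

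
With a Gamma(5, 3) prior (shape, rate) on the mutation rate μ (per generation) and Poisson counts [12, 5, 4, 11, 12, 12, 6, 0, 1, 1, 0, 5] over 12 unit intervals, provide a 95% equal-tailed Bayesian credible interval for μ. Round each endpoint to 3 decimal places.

Posterior: Gamma(5+69, 3+12) = Gamma(74, 15) (shape, rate).
Equal-tailed 95% interval: Gamma(74, 15) quantiles at 0.025 and 0.975.
Posterior mean ≈ 4.933, SD ≈ 0.573; a Normal approximation gives roughly [3.809, 6.057].
Exact: lower = 3.874; upper = 6.119.

[3.874, 6.119]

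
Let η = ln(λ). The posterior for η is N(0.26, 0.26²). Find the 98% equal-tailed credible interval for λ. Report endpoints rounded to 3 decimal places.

On the log scale the 98% interval is 0.26 ± 2.326 × 0.26 = [-0.3449, 0.8649].
Exponentiate: [e^-0.3449, e^0.8649] = [0.708, 2.375].

[0.708, 2.375]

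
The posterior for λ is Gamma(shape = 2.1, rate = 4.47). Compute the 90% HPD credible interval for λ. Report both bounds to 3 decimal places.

[0.025, 0.915]

The posterior is unimodal and skewed, so the HPD interval has equal density at both endpoints and is the shortest 90% interval.
Solving f(0.025) = f(0.915) with F(0.915) − F(0.025) = 0.90 gives [0.025, 0.915].
For comparison, the equal-tailed interval is [0.089, 1.097]; the HPD is narrower and shifted toward the mode.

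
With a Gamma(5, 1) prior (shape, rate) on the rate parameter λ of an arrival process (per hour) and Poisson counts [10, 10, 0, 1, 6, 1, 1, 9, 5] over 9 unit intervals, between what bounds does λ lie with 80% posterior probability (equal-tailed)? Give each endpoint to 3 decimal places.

Posterior: Gamma(5+43, 1+9) = Gamma(48, 10) (shape, rate).
Equal-tailed 80% interval: Gamma(48, 10) quantiles at 0.1 and 0.9.
Posterior mean ≈ 4.800, SD ≈ 0.693; a Normal approximation gives roughly [3.912, 5.688].
Exact: lower = 3.936; upper = 5.707.

[3.936, 5.707]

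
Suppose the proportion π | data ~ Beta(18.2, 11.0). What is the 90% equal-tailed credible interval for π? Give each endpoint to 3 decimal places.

Posterior: Beta(18.2, 11.0).
Equal-tailed 90% interval: the 0.05 and 0.95 quantiles of Beta(18.2, 11.0).
Posterior mean ≈ 0.623, SD ≈ 0.088; a Normal approximation gives roughly [0.478, 0.768].
Exact: F⁻¹(0.05) = 0.473; F⁻¹(0.95) = 0.764.

[0.473, 0.764]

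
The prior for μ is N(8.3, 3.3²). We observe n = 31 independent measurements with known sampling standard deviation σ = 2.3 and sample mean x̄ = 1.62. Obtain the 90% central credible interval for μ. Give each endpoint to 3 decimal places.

Posterior precision = 1/3.3² + 31/2.3² = 0.0918 + 5.8601 = 5.9519, so posterior SD = 0.4099.
Posterior mean = (8.3/3.3² + 31·1.62/2.3²) / 5.9519 = 1.7231.
Interval: 1.7231 ± 1.645 × 0.4099 → [1.049, 2.397].

[1.049, 2.397]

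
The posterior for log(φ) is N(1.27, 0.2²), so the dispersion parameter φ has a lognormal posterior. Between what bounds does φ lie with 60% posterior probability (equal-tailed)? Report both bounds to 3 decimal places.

[3.009, 4.214]

On the log scale the 60% interval is 1.27 ± 0.842 × 0.2 = [1.1017, 1.4383].
Exponentiate: [e^1.1017, e^1.4383] = [3.009, 4.214].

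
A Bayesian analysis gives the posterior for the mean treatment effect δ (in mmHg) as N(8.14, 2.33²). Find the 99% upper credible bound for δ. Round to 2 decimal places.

Need U with P(δ ≤ U) = 0.99: U = 8.14 + z_{0.01}·2.33.
z = 2.326; U = 8.14 + 2.326 × 2.33 = 13.56.

13.56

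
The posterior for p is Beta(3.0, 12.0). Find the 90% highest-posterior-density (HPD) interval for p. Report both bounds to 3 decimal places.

The posterior is unimodal and skewed, so the HPD interval has equal density at both endpoints and is the shortest 90% interval.
Solving f(0.041) = f(0.351) with F(0.351) − F(0.041) = 0.90 gives [0.041, 0.351].
For comparison, the equal-tailed interval is [0.061, 0.385]; the HPD is narrower and shifted toward the mode.

[0.041, 0.351]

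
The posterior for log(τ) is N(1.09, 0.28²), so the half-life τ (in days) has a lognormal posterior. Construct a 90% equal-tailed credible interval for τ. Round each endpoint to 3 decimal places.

On the log scale the 90% interval is 1.09 ± 1.645 × 0.28 = [0.6294, 1.5506].
Exponentiate: [e^0.6294, e^1.5506] = [1.877, 4.714].

[1.877, 4.714]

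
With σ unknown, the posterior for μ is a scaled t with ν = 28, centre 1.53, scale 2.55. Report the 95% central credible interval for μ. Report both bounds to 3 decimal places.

[-3.693, 6.753]

The t_28 distribution is symmetric; the 95% interval is 1.53 ± t·2.55 with t_{0.975,28} = 2.048.
Half-width: 2.048 × 2.55 = 5.223.
1.53 − 5.223 = -3.693; 1.53 + 5.223 = 6.753.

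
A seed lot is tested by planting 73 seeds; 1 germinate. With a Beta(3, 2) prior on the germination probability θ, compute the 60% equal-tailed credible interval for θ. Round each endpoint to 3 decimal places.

[0.030, 0.070]

Posterior: Beta(3+1, 2+72) = Beta(4, 74).
Equal-tailed 60% interval: the 0.2 and 0.8 quantiles of Beta(4, 74).
Posterior mean ≈ 0.051, SD ≈ 0.025; a Normal approximation gives roughly [0.030, 0.072].
Exact: F⁻¹(0.2) = 0.030; F⁻¹(0.8) = 0.070.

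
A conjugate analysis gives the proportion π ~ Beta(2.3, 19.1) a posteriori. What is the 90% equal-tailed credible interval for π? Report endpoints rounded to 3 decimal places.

Posterior: Beta(2.3, 19.1).
Equal-tailed 90% interval: the 0.05 and 0.95 quantiles of Beta(2.3, 19.1).
Posterior mean ≈ 0.107, SD ≈ 0.065; a Normal approximation gives roughly [0.000, 0.215].
Exact: F⁻¹(0.05) = 0.024; F⁻¹(0.95) = 0.233.

[0.024, 0.233]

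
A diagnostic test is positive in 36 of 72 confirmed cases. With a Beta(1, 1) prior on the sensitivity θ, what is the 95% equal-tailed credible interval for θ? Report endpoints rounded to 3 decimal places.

[0.387, 0.613]

Posterior: Beta(1+36, 1+36) = Beta(37, 37).
Equal-tailed 95% interval: the 0.025 and 0.975 quantiles of Beta(37, 37).
Posterior mean ≈ 0.500, SD ≈ 0.058; a Normal approximation gives roughly [0.387, 0.613].
Exact: F⁻¹(0.025) = 0.387; F⁻¹(0.975) = 0.613.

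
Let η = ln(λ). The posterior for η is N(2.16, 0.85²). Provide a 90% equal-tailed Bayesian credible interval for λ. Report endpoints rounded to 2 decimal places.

On the log scale the 90% interval is 2.16 ± 1.645 × 0.85 = [0.7619, 3.5581].
Exponentiate: [e^0.7619, e^3.5581] = [2.14, 35.10].

[2.14, 35.10]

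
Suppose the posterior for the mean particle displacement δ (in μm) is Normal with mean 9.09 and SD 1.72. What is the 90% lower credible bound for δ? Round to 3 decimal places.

6.886

Need L with P(δ ≥ L) = 0.90: L = 9.09 − z_{0.1}·1.72.
z = 1.282; L = 9.09 − 1.282 × 1.72 = 6.886.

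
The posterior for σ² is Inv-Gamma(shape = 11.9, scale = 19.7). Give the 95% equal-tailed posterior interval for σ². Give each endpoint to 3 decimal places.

[1.007, 3.214]

Inverse-Gamma(11.9, 19.7) quantiles: F⁻¹(0.025) and F⁻¹(0.975).
Equivalently, 1/σ² ~ Gamma(11.9, rate = 19.7); invert its 0.975 and 0.025 quantiles.
Posterior mean ≈ 1.807, SD ≈ 0.574; a Normal approximation gives roughly [0.682, 2.933].
Exact: lower = 1.007; upper = 3.214.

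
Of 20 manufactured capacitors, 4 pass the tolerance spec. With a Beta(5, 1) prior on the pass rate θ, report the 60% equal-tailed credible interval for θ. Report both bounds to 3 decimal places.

[0.267, 0.424]

Posterior: Beta(5+4, 1+16) = Beta(9, 17).
Equal-tailed 60% interval: the 0.2 and 0.8 quantiles of Beta(9, 17).
Posterior mean ≈ 0.346, SD ≈ 0.092; a Normal approximation gives roughly [0.269, 0.423].
Exact: F⁻¹(0.2) = 0.267; F⁻¹(0.8) = 0.424.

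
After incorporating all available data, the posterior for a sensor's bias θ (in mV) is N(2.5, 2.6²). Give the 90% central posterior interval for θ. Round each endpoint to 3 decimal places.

[-1.777, 6.777]

The posterior is symmetric, so the 90% equal-tailed interval is θ = 2.5 ± z·2.6 with z = 1.645.
Half-width: 1.645 × 2.6 = 4.277.
2.5 − 4.277 = -1.777; 2.5 + 4.277 = 6.777.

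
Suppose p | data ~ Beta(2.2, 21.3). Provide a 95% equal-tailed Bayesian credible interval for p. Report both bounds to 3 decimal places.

[0.014, 0.237]

Posterior: Beta(2.2, 21.3).
Equal-tailed 95% interval: the 0.025 and 0.975 quantiles of Beta(2.2, 21.3).
Posterior mean ≈ 0.094, SD ≈ 0.059; a Normal approximation gives roughly [-0.022, 0.209].
Exact: F⁻¹(0.025) = 0.014; F⁻¹(0.975) = 0.237.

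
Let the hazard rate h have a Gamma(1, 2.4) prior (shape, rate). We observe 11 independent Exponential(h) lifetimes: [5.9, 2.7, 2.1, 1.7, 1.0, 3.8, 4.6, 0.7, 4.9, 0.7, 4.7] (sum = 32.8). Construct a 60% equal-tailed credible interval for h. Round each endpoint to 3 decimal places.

[0.257, 0.420]

Posterior: Gamma(1+11, 2.4+32.8) = Gamma(12, 35.2) (shape, rate).
Equal-tailed 60% interval: Gamma(12, 35.2) quantiles at 0.2 and 0.8.
Posterior mean ≈ 0.341, SD ≈ 0.098; a Normal approximation gives roughly [0.258, 0.424].
Exact: lower = 0.257; upper = 0.420.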